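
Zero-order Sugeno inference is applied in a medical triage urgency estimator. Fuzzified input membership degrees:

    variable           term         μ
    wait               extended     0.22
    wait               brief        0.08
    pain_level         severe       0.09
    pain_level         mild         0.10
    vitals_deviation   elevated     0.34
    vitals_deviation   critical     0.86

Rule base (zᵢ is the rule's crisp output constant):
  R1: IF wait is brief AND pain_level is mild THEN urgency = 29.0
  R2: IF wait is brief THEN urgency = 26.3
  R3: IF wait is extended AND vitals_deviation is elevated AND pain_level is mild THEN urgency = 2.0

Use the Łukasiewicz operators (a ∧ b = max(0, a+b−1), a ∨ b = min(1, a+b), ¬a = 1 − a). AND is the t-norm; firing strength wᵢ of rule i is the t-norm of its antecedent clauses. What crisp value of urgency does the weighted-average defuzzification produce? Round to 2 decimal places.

26.30

R1 (z=29.0): brief=0.08, mild=0.10; AND[max(0, a+b−1)] → w = 0.00
R2 (z=26.3): brief=0.08 → w = 0.08
R3 (z=2.0): extended=0.22, elevated=0.34, mild=0.10; AND[max(0, a+b−1)] → w = 0.00
Weighted average = (0.00·29.0 + 0.08·26.3 + 0.00·2.0) / (0.00 + 0.08 + 0.00)
  = 2.1040 / 0.0800 = 26.30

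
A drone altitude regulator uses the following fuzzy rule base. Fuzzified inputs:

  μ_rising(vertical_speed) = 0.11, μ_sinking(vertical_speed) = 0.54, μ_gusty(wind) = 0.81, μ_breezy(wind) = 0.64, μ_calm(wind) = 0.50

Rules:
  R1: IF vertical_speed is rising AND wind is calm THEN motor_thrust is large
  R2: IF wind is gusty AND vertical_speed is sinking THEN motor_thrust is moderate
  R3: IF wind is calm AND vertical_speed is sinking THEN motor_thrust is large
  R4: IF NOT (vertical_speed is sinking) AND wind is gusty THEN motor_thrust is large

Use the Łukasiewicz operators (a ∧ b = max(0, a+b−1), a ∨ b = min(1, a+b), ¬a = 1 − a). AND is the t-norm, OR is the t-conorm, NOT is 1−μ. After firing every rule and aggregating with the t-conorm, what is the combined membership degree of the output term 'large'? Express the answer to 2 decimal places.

R1: rising=0.11, calm=0.50; AND[max(0, a+b−1)] → w = 0.00
R2: gusty=0.81, sinking=0.54; AND[max(0, a+b−1)] → w = 0.35
R3: calm=0.50, sinking=0.54; AND[max(0, a+b−1)] → w = 0.04
R4: ¬sinking=1−0.54=0.46, gusty=0.81; AND[max(0, a+b−1)] → w = 0.27
Rules with consequent 'large': {R1, R3, R4} → strengths 0.00, 0.04, 0.27
Aggregate via t-conorm [min(1, a+b)]: 0.31

0.31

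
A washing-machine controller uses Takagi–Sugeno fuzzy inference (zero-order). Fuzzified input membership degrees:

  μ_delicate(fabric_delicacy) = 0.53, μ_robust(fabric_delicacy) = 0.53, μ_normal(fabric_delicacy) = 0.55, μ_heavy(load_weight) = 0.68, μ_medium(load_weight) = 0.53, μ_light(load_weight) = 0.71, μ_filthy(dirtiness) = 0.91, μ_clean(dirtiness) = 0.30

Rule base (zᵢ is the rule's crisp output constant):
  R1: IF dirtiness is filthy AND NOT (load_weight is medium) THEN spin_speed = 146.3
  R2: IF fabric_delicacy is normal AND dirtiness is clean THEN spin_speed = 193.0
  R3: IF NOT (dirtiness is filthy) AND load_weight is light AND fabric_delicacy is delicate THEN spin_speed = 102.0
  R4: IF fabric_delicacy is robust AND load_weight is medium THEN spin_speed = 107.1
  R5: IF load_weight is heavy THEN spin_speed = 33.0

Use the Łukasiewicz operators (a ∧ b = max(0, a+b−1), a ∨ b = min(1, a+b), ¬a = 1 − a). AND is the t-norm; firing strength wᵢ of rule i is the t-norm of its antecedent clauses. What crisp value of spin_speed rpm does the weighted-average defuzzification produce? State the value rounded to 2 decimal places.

75.41

R1 (z=146.3): filthy=0.91, ¬medium=1−0.53=0.47; AND[max(0, a+b−1)] → w = 0.38
R2 (z=193.0): normal=0.55, clean=0.30; AND[max(0, a+b−1)] → w = 0.00
R3 (z=102.0): ¬filthy=1−0.91=0.09, light=0.71, delicate=0.53; AND[max(0, a+b−1)] → w = 0.00
R4 (z=107.1): robust=0.53, medium=0.53; AND[max(0, a+b−1)] → w = 0.06
R5 (z=33.0): heavy=0.68 → w = 0.68
Weighted average = (0.38·146.3 + 0.00·193.0 + 0.00·102.0 + 0.06·107.1 + 0.68·33.0) / (0.38 + 0.00 + 0.00 + 0.06 + 0.68)
  = 84.4600 / 1.1200 = 75.41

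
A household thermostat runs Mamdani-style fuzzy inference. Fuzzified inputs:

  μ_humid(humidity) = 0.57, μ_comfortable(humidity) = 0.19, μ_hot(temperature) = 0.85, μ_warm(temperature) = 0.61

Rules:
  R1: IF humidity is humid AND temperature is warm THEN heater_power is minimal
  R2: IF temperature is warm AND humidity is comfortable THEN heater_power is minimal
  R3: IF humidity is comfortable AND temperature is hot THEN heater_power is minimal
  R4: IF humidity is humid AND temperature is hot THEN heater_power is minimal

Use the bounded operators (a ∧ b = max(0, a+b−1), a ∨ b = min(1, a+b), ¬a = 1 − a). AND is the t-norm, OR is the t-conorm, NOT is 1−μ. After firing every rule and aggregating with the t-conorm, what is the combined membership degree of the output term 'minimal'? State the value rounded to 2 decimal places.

R1: humid=0.57, warm=0.61; AND[max(0, a+b−1)] → w = 0.18
R2: warm=0.61, comfortable=0.19; AND[max(0, a+b−1)] → w = 0.00
R3: comfortable=0.19, hot=0.85; AND[max(0, a+b−1)] → w = 0.04
R4: humid=0.57, hot=0.85; AND[max(0, a+b−1)] → w = 0.42
Rules with consequent 'minimal': {R1, R2, R3, R4} → strengths 0.18, 0.00, 0.04, 0.42
Aggregate via t-conorm [min(1, a+b)]: 0.64

0.64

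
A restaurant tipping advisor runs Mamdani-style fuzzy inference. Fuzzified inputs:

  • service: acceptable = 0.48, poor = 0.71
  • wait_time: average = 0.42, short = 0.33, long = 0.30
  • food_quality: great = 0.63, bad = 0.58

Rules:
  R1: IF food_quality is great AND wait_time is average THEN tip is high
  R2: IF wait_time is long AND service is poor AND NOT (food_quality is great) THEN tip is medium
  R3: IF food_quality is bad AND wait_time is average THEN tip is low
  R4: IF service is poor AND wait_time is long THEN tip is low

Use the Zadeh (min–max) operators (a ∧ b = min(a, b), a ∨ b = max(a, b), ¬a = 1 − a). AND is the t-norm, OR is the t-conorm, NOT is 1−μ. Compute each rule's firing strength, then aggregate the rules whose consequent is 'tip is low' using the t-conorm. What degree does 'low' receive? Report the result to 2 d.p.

0.42

R1: great=0.63, average=0.42; AND[min(a, b)] → w = 0.42
R2: long=0.30, poor=0.71, ¬great=1−0.63=0.37; AND[min(a, b)] → w = 0.30
R3: bad=0.58, average=0.42; AND[min(a, b)] → w = 0.42
R4: poor=0.71, long=0.30; AND[min(a, b)] → w = 0.30
Rules with consequent 'low': {R3, R4} → strengths 0.42, 0.30
Aggregate via t-conorm [max(a, b)]: 0.42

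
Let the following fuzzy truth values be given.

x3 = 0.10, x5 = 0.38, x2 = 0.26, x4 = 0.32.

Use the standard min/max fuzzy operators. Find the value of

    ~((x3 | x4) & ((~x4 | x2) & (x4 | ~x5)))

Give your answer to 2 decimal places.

0.68

x3 | x4 = max(a, b) on (0.10, 0.32) = 0.32
~x4 = 1 − 0.32 = 0.68
~x4 | x2 = max(a, b) on (0.68, 0.26) = 0.68
~x5 = 1 − 0.38 = 0.62
x4 | ~x5 = max(a, b) on (0.32, 0.62) = 0.62
(~x4 | x2) & (x4 | ~x5) = min(a, b) on (0.68, 0.62) = 0.62
(x3 | x4) & ((~x4 | x2) & (x4 | ~x5)) = min(a, b) on (0.32, 0.62) = 0.32
~((x3 | x4) & ((~x4 | x2) & (x4 | ~x5))) = 1 − 0.32 = 0.68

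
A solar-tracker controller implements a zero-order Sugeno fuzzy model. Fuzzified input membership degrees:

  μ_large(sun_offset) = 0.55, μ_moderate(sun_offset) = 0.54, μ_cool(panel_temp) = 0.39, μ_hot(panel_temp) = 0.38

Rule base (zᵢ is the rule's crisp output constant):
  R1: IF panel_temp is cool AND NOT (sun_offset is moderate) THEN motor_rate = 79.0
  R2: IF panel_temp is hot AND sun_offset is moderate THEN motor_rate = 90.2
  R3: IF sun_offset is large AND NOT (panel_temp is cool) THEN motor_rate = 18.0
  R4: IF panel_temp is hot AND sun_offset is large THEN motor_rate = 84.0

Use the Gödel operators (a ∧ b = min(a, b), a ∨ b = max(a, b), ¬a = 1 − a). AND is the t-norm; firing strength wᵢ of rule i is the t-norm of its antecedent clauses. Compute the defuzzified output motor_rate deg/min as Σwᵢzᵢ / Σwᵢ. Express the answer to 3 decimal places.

62.886

R1 (z=79.0): cool=0.39, ¬moderate=1−0.54=0.46; AND[min(a, b)] → w = 0.39
R2 (z=90.2): hot=0.38, moderate=0.54; AND[min(a, b)] → w = 0.38
R3 (z=18.0): large=0.55, ¬cool=1−0.39=0.61; AND[min(a, b)] → w = 0.55
R4 (z=84.0): hot=0.38, large=0.55; AND[min(a, b)] → w = 0.38
Weighted average = (0.39·79.0 + 0.38·90.2 + 0.55·18.0 + 0.38·84.0) / (0.39 + 0.38 + 0.55 + 0.38)
  = 106.9060 / 1.7000 = 62.886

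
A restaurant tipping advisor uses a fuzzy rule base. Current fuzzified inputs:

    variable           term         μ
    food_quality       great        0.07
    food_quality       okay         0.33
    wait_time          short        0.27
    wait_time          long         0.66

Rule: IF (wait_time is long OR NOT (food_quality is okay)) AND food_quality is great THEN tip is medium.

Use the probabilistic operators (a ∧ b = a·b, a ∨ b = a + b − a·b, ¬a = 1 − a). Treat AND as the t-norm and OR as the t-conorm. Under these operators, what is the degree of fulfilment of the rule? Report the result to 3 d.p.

0.062

firing strength: (long=0.66 OR ¬okay=1−0.33=0.67) = 0.8878; AND[a·b] with great=0.07 → w = 0.0621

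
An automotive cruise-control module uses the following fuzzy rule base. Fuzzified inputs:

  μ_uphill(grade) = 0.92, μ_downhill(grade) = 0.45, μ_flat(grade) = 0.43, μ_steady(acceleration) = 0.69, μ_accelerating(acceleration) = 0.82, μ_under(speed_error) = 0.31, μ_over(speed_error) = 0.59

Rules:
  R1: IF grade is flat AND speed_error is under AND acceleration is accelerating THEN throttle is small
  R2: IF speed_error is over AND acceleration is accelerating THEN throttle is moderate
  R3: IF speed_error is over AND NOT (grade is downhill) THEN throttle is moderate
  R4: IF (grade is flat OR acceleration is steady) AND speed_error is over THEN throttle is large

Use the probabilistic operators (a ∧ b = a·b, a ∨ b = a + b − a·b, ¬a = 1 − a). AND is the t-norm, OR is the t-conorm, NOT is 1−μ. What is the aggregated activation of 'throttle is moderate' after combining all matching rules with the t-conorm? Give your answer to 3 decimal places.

R1: flat=0.43, under=0.31, accelerating=0.82; AND[a·b] → w = 0.1093
R2: over=0.59, accelerating=0.82; AND[a·b] → w = 0.4838
R3: over=0.59, ¬downhill=1−0.45=0.55; AND[a·b] → w = 0.3245
R4: (flat=0.43 OR steady=0.69) = 0.8233; AND[a·b] with over=0.59 → w = 0.4857
Rules with consequent 'moderate': {R2, R3} → strengths 0.4838, 0.3245
Aggregate via t-conorm [a + b − a·b]: 0.6513

0.651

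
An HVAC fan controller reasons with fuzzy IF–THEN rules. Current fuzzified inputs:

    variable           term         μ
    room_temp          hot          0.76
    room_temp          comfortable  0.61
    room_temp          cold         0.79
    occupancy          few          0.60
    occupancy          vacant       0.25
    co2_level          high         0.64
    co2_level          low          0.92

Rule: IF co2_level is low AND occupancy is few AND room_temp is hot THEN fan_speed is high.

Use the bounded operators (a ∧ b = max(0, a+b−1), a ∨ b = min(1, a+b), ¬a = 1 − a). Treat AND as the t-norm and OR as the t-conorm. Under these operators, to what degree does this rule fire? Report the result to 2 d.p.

0.28

firing strength: low=0.92, few=0.60, hot=0.76; AND[max(0, a+b−1)] → w = 0.28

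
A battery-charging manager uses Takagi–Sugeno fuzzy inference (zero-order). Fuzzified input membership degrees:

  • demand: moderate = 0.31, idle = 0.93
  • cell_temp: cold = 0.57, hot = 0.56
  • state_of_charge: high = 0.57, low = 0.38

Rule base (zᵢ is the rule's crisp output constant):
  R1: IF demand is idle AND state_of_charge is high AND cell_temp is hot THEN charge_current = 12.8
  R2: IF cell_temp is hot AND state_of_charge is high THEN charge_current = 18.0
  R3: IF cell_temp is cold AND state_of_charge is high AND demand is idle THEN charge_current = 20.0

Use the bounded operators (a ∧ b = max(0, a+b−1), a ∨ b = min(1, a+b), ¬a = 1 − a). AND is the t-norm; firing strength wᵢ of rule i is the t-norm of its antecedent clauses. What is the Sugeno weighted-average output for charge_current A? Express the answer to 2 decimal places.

17.34

R1 (z=12.8): idle=0.93, high=0.57, hot=0.56; AND[max(0, a+b−1)] → w = 0.06
R2 (z=18.0): hot=0.56, high=0.57; AND[max(0, a+b−1)] → w = 0.13
R3 (z=20.0): cold=0.57, high=0.57, idle=0.93; AND[max(0, a+b−1)] → w = 0.07
Weighted average = (0.06·12.8 + 0.13·18.0 + 0.07·20.0) / (0.06 + 0.13 + 0.07)
  = 4.5080 / 0.2600 = 17.34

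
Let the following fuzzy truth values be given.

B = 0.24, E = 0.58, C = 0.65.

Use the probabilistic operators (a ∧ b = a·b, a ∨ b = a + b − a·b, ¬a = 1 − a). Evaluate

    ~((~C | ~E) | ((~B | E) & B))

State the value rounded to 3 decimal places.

0.296

~C = 1 − 0.6500 = 0.3500
~E = 1 − 0.5800 = 0.4200
~C | ~E = a + b − a·b on (0.3500, 0.4200) = 0.6230
~B = 1 − 0.2400 = 0.7600
~B | E = a + b − a·b on (0.7600, 0.5800) = 0.8992
(~B | E) & B = a·b on (0.8992, 0.2400) = 0.2158
(~C | ~E) | ((~B | E) & B) = a + b − a·b on (0.6230, 0.2158) = 0.7044
~((~C | ~E) | ((~B | E) & B)) = 1 − 0.7044 = 0.2956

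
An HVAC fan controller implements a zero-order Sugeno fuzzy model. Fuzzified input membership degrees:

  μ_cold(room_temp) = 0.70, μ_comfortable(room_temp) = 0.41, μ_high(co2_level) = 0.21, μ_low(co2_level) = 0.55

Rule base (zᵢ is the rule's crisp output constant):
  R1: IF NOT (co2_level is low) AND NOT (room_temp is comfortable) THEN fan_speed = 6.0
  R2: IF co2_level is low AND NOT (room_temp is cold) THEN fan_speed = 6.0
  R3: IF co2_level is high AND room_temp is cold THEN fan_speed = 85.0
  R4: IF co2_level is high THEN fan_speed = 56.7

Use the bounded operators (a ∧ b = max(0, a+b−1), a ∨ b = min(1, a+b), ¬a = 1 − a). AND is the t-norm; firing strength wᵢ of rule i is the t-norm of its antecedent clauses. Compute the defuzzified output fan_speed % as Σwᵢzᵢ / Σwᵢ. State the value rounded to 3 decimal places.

R1 (z=6.0): ¬low=1−0.55=0.45, ¬comfortable=1−0.41=0.59; AND[max(0, a+b−1)] → w = 0.04
R2 (z=6.0): low=0.55, ¬cold=1−0.70=0.30; AND[max(0, a+b−1)] → w = 0.00
R3 (z=85.0): high=0.21, cold=0.70; AND[max(0, a+b−1)] → w = 0.00
R4 (z=56.7): high=0.21 → w = 0.21
Weighted average = (0.04·6.0 + 0.00·6.0 + 0.00·85.0 + 0.21·56.7) / (0.04 + 0.00 + 0.00 + 0.21)
  = 12.1470 / 0.2500 = 48.588

48.588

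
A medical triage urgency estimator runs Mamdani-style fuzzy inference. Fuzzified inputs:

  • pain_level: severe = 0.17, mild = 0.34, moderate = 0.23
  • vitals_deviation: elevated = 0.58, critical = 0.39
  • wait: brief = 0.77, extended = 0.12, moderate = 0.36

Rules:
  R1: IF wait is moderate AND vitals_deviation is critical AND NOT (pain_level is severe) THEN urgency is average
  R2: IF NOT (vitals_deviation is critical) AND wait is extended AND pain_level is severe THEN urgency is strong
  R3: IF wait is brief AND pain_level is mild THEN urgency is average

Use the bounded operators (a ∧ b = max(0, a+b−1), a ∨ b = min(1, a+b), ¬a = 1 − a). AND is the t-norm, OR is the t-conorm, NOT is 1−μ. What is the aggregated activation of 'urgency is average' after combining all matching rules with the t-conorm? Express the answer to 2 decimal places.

R1: moderate=0.36, critical=0.39, ¬severe=1−0.17=0.83; AND[max(0, a+b−1)] → w = 0.00
R2: ¬critical=1−0.39=0.61, extended=0.12, severe=0.17; AND[max(0, a+b−1)] → w = 0.00
R3: brief=0.77, mild=0.34; AND[max(0, a+b−1)] → w = 0.11
Rules with consequent 'average': {R1, R3} → strengths 0.00, 0.11
Aggregate via t-conorm [min(1, a+b)]: 0.11

0.11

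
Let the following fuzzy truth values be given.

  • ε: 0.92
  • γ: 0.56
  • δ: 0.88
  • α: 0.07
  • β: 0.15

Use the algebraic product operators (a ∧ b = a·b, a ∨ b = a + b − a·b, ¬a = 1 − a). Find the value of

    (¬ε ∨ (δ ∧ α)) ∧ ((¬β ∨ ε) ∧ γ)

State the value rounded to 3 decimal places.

¬ε = 1 − 0.9200 = 0.0800
δ ∧ α = a·b on (0.8800, 0.0700) = 0.0616
¬ε ∨ (δ ∧ α) = a + b − a·b on (0.0800, 0.0616) = 0.1367
¬β = 1 − 0.1500 = 0.8500
¬β ∨ ε = a + b − a·b on (0.8500, 0.9200) = 0.9880
(¬β ∨ ε) ∧ γ = a·b on (0.9880, 0.5600) = 0.5533
(¬ε ∨ (δ ∧ α)) ∧ ((¬β ∨ ε) ∧ γ) = a·b on (0.1367, 0.5533) = 0.0756

0.076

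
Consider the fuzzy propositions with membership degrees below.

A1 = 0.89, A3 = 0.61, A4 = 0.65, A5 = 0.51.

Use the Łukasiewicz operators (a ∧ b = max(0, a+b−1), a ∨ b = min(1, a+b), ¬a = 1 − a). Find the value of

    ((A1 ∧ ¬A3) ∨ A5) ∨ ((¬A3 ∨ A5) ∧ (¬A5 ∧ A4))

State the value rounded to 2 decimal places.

0.83

¬A3 = 1 − 0.61 = 0.39
A1 ∧ ¬A3 = max(0, a+b−1) on (0.89, 0.39) = 0.28
(A1 ∧ ¬A3) ∨ A5 = min(1, a+b) on (0.28, 0.51) = 0.79
¬A3 = 1 − 0.61 = 0.39
¬A3 ∨ A5 = min(1, a+b) on (0.39, 0.51) = 0.90
¬A5 = 1 − 0.51 = 0.49
¬A5 ∧ A4 = max(0, a+b−1) on (0.49, 0.65) = 0.14
(¬A3 ∨ A5) ∧ (¬A5 ∧ A4) = max(0, a+b−1) on (0.90, 0.14) = 0.04
((A1 ∧ ¬A3) ∨ A5) ∨ ((¬A3 ∨ A5) ∧ (¬A5 ∧ A4)) = min(1, a+b) on (0.79, 0.04) = 0.83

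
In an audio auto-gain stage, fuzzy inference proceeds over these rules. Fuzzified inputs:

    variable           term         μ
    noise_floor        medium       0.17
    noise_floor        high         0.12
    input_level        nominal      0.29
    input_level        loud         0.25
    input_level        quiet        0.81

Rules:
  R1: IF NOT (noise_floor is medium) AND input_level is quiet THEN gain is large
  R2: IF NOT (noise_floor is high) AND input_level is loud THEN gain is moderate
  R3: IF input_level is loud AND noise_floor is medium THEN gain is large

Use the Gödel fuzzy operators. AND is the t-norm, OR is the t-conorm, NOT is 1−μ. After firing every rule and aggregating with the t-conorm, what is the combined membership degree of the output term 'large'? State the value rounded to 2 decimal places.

R1: ¬medium=1−0.17=0.83, quiet=0.81; AND[min(a, b)] → w = 0.81
R2: ¬high=1−0.12=0.88, loud=0.25; AND[min(a, b)] → w = 0.25
R3: loud=0.25, medium=0.17; AND[min(a, b)] → w = 0.17
Rules with consequent 'large': {R1, R3} → strengths 0.81, 0.17
Aggregate via t-conorm [max(a, b)]: 0.81

0.81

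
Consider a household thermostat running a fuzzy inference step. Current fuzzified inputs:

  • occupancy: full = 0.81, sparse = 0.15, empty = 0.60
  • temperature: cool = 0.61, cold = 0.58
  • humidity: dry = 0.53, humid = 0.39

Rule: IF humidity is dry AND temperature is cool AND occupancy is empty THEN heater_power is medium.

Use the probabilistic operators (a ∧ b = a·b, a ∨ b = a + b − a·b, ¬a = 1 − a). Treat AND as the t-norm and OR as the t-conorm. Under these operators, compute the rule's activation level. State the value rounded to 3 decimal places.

0.194

firing strength: dry=0.53, cool=0.61, empty=0.60; AND[a·b] → w = 0.1940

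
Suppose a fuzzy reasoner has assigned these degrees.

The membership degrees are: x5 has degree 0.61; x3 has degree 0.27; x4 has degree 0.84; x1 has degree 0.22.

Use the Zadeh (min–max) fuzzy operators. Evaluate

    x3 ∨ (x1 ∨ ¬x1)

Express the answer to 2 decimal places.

0.78

¬x1 = 1 − 0.22 = 0.78
x1 ∨ ¬x1 = max(a, b) on (0.22, 0.78) = 0.78
x3 ∨ (x1 ∨ ¬x1) = max(a, b) on (0.27, 0.78) = 0.78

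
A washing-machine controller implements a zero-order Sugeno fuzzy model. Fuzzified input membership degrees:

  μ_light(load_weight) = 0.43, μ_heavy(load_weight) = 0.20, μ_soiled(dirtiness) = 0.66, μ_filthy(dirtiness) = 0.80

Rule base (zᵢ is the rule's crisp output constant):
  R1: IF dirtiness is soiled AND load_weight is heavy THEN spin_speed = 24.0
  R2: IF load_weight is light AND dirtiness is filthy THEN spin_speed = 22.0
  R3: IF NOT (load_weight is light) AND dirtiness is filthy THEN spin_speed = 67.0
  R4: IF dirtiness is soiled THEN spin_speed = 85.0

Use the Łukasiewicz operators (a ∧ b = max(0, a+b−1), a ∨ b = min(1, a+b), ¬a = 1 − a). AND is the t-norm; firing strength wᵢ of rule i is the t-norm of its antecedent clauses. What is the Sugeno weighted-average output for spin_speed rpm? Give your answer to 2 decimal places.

68.21

R1 (z=24.0): soiled=0.66, heavy=0.20; AND[max(0, a+b−1)] → w = 0.00
R2 (z=22.0): light=0.43, filthy=0.80; AND[max(0, a+b−1)] → w = 0.23
R3 (z=67.0): ¬light=1−0.43=0.57, filthy=0.80; AND[max(0, a+b−1)] → w = 0.37
R4 (z=85.0): soiled=0.66 → w = 0.66
Weighted average = (0.00·24.0 + 0.23·22.0 + 0.37·67.0 + 0.66·85.0) / (0.00 + 0.23 + 0.37 + 0.66)
  = 85.9500 / 1.2600 = 68.21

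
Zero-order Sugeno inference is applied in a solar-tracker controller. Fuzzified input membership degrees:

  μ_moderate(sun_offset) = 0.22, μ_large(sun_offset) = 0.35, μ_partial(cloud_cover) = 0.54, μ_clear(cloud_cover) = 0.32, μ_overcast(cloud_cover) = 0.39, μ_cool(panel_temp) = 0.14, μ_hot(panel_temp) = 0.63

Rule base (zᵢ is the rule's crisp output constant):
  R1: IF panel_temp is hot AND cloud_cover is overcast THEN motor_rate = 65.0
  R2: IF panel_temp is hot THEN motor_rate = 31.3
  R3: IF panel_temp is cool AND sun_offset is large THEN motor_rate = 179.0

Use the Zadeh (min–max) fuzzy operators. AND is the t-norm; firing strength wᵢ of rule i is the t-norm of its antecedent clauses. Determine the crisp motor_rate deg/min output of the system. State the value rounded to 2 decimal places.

R1 (z=65.0): hot=0.63, overcast=0.39; AND[min(a, b)] → w = 0.39
R2 (z=31.3): hot=0.63 → w = 0.63
R3 (z=179.0): cool=0.14, large=0.35; AND[min(a, b)] → w = 0.14
Weighted average = (0.39·65.0 + 0.63·31.3 + 0.14·179.0) / (0.39 + 0.63 + 0.14)
  = 70.1290 / 1.1600 = 60.46

60.46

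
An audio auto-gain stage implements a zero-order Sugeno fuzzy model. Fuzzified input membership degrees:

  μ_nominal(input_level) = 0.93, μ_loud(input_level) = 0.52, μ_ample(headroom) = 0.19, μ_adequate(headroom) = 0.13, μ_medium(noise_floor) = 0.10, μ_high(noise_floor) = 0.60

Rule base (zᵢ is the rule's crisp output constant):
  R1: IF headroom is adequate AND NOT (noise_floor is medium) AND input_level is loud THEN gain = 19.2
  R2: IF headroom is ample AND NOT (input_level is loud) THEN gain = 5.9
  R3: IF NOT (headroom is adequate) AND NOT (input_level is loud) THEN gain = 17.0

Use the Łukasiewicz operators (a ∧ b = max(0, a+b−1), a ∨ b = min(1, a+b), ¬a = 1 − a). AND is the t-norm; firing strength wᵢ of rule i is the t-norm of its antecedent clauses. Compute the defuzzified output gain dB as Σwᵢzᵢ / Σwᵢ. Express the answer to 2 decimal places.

R1 (z=19.2): adequate=0.13, ¬medium=1−0.10=0.90, loud=0.52; AND[max(0, a+b−1)] → w = 0.00
R2 (z=5.9): ample=0.19, ¬loud=1−0.52=0.48; AND[max(0, a+b−1)] → w = 0.00
R3 (z=17.0): ¬adequate=1−0.13=0.87, ¬loud=1−0.52=0.48; AND[max(0, a+b−1)] → w = 0.35
Weighted average = (0.00·19.2 + 0.00·5.9 + 0.35·17.0) / (0.00 + 0.00 + 0.35)
  = 5.9500 / 0.3500 = 17.00

17.00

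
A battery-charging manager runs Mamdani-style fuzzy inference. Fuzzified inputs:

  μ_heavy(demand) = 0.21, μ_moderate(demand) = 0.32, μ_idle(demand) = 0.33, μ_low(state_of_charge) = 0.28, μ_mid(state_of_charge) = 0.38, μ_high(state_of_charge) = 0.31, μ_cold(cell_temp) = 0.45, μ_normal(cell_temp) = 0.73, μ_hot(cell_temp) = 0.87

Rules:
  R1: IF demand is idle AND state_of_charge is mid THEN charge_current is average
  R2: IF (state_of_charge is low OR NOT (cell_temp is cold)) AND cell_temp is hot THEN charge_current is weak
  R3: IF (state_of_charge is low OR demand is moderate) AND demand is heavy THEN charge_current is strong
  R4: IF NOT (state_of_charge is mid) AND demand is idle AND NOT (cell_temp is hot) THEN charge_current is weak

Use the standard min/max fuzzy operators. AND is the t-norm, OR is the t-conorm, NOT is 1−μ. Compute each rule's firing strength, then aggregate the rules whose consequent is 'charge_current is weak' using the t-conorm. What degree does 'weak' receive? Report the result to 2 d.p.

0.55

R1: idle=0.33, mid=0.38; AND[min(a, b)] → w = 0.33
R2: (low=0.28 OR ¬cold=1−0.45=0.55) = 0.55; AND[min(a, b)] with hot=0.87 → w = 0.55
R3: (low=0.28 OR moderate=0.32) = 0.32; AND[min(a, b)] with heavy=0.21 → w = 0.21
R4: ¬mid=1−0.38=0.62, idle=0.33, ¬hot=1−0.87=0.13; AND[min(a, b)] → w = 0.13
Rules with consequent 'weak': {R2, R4} → strengths 0.55, 0.13
Aggregate via t-conorm [max(a, b)]: 0.55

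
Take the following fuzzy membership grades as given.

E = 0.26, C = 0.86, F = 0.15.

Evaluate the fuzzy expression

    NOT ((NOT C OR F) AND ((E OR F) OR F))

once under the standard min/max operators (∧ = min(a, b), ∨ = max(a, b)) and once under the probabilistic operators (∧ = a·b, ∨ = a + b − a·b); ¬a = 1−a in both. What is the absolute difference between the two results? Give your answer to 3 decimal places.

0.025

Under standard min/max:
  NOT C = 1 − 0.86 = 0.14
  NOT C OR F = max(a, b) on (0.14, 0.15) = 0.15
  E OR F = max(a, b) on (0.26, 0.15) = 0.26
  (E OR F) OR F = max(a, b) on (0.26, 0.15) = 0.26
  (NOT C OR F) AND ((E OR F) OR F) = min(a, b) on (0.15, 0.26) = 0.15
  NOT ((NOT C OR F) AND ((E OR F) OR F)) = 1 − 0.15 = 0.85
  → value = 0.8500
Under probabilistic:
  NOT C = 1 − 0.8600 = 0.1400
  NOT C OR F = a + b − a·b on (0.1400, 0.1500) = 0.2690
  E OR F = a + b − a·b on (0.2600, 0.1500) = 0.3710
  (E OR F) OR F = a + b − a·b on (0.3710, 0.1500) = 0.4654
  (NOT C OR F) AND ((E OR F) OR F) = a·b on (0.2690, 0.4654) = 0.1252
  NOT ((NOT C OR F) AND ((E OR F) OR F)) = 1 − 0.1252 = 0.8748
  → value = 0.8748
|0.8500 − 0.8748| = 0.025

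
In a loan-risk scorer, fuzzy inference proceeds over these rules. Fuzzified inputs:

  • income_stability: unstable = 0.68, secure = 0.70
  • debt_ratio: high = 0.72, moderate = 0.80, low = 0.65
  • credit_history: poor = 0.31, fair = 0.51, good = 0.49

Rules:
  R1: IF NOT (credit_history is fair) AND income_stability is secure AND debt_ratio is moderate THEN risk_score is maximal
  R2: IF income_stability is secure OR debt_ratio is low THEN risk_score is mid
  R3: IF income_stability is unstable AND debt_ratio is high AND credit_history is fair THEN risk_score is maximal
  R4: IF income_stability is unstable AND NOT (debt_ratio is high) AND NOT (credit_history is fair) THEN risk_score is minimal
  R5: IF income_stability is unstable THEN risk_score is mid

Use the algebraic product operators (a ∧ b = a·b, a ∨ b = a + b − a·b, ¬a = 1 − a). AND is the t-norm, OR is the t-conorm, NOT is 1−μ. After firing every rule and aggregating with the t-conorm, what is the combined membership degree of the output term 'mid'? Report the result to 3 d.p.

R1: ¬fair=1−0.51=0.49, secure=0.70, moderate=0.80; AND[a·b] → w = 0.2744
R2: secure=0.70, low=0.65; OR[a + b − a·b] → w = 0.8950
R3: unstable=0.68, high=0.72, fair=0.51; AND[a·b] → w = 0.2497
R4: unstable=0.68, ¬high=1−0.72=0.28, ¬fair=1−0.51=0.49; AND[a·b] → w = 0.0933
R5: unstable=0.68 → w = 0.6800
Rules with consequent 'mid': {R2, R5} → strengths 0.8950, 0.6800
Aggregate via t-conorm [a + b − a·b]: 0.9664

0.966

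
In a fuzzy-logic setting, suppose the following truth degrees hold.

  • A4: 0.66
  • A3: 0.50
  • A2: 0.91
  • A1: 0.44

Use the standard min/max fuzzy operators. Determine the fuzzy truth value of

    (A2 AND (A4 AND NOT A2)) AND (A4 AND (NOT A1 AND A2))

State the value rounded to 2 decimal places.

NOT A2 = 1 − 0.91 = 0.09
A4 AND NOT A2 = min(a, b) on (0.66, 0.09) = 0.09
A2 AND (A4 AND NOT A2) = min(a, b) on (0.91, 0.09) = 0.09
NOT A1 = 1 − 0.44 = 0.56
NOT A1 AND A2 = min(a, b) on (0.56, 0.91) = 0.56
A4 AND (NOT A1 AND A2) = min(a, b) on (0.66, 0.56) = 0.56
(A2 AND (A4 AND NOT A2)) AND (A4 AND (NOT A1 AND A2)) = min(a, b) on (0.09, 0.56) = 0.09

0.09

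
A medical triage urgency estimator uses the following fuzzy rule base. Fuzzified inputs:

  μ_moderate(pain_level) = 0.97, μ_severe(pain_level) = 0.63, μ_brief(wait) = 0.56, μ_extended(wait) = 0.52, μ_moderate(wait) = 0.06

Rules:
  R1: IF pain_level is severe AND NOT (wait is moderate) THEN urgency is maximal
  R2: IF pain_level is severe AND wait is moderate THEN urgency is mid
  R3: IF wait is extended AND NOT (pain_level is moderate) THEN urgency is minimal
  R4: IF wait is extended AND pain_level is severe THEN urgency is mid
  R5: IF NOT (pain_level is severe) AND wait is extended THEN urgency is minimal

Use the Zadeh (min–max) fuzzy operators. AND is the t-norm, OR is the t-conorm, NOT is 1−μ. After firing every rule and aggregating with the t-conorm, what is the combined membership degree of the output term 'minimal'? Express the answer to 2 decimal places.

R1: severe=0.63, ¬moderate=1−0.06=0.94; AND[min(a, b)] → w = 0.63
R2: severe=0.63, moderate=0.06; AND[min(a, b)] → w = 0.06
R3: extended=0.52, ¬moderate=1−0.97=0.03; AND[min(a, b)] → w = 0.03
R4: extended=0.52, severe=0.63; AND[min(a, b)] → w = 0.52
R5: ¬severe=1−0.63=0.37, extended=0.52; AND[min(a, b)] → w = 0.37
Rules with consequent 'minimal': {R3, R5} → strengths 0.03, 0.37
Aggregate via t-conorm [max(a, b)]: 0.37

0.37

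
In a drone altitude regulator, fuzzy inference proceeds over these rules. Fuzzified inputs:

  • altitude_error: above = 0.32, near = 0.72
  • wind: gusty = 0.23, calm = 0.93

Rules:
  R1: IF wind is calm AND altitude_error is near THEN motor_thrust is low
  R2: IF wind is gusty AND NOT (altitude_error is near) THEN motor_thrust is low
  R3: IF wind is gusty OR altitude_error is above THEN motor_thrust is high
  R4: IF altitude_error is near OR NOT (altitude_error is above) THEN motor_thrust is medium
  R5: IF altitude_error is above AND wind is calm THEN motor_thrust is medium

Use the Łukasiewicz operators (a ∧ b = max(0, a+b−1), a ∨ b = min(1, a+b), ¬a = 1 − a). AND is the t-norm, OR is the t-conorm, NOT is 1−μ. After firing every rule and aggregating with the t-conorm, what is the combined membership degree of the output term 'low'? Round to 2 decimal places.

R1: calm=0.93, near=0.72; AND[max(0, a+b−1)] → w = 0.65
R2: gusty=0.23, ¬near=1−0.72=0.28; AND[max(0, a+b−1)] → w = 0.00
R3: gusty=0.23, above=0.32; OR[min(1, a+b)] → w = 0.55
R4: near=0.72, ¬above=1−0.32=0.68; OR[min(1, a+b)] → w = 1.00
R5: above=0.32, calm=0.93; AND[max(0, a+b−1)] → w = 0.25
Rules with consequent 'low': {R1, R2} → strengths 0.65, 0.00
Aggregate via t-conorm [min(1, a+b)]: 0.65

0.65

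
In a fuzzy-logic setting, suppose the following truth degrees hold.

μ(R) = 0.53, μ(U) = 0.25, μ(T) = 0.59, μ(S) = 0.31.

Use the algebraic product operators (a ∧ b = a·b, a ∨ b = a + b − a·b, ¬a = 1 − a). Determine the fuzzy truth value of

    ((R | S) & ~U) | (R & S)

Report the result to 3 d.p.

0.588

R | S = a + b − a·b on (0.5300, 0.3100) = 0.6757
~U = 1 − 0.2500 = 0.7500
(R | S) & ~U = a·b on (0.6757, 0.7500) = 0.5068
R & S = a·b on (0.5300, 0.3100) = 0.1643
((R | S) & ~U) | (R & S) = a + b − a·b on (0.5068, 0.1643) = 0.5878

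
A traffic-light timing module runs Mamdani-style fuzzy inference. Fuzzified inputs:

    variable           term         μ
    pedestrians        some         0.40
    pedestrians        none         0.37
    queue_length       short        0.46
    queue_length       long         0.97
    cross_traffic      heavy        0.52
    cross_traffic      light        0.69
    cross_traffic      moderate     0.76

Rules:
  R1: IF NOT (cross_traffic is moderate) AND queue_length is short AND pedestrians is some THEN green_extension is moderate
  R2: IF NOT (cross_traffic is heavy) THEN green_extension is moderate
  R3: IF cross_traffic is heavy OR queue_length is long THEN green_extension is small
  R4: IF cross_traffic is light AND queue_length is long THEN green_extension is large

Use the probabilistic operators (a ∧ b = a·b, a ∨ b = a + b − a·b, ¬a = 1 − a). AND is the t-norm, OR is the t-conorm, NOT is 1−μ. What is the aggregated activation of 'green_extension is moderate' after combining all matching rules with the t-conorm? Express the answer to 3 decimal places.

0.503

R1: ¬moderate=1−0.76=0.24, short=0.46, some=0.40; AND[a·b] → w = 0.0442
R2: ¬heavy=1−0.52=0.48 → w = 0.4800
R3: heavy=0.52, long=0.97; OR[a + b − a·b] → w = 0.9856
R4: light=0.69, long=0.97; AND[a·b] → w = 0.6693
Rules with consequent 'moderate': {R1, R2} → strengths 0.0442, 0.4800
Aggregate via t-conorm [a + b − a·b]: 0.5030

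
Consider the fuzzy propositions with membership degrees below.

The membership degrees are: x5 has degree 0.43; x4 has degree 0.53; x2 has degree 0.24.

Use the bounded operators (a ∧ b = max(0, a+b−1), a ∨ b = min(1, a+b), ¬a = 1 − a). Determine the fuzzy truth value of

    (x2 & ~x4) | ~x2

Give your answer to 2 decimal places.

~x4 = 1 − 0.53 = 0.47
x2 & ~x4 = max(0, a+b−1) on (0.24, 0.47) = 0.00
~x2 = 1 − 0.24 = 0.76
(x2 & ~x4) | ~x2 = min(1, a+b) on (0.00, 0.76) = 0.76

0.76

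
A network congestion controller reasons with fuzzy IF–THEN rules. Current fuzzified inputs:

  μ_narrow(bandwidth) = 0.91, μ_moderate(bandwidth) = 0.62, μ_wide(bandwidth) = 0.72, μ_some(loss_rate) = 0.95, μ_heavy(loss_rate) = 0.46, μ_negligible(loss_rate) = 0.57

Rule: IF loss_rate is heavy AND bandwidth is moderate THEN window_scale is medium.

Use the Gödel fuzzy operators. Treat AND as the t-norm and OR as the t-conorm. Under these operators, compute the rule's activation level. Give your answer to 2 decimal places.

0.46

firing strength: heavy=0.46, moderate=0.62; AND[min(a, b)] → w = 0.46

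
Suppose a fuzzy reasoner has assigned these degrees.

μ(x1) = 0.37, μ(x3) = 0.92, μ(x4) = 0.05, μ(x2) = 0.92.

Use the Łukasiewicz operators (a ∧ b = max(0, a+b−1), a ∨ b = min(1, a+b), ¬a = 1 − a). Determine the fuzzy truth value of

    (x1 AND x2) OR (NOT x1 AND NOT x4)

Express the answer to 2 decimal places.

0.87

x1 AND x2 = max(0, a+b−1) on (0.37, 0.92) = 0.29
NOT x1 = 1 − 0.37 = 0.63
NOT x4 = 1 − 0.05 = 0.95
NOT x1 AND NOT x4 = max(0, a+b−1) on (0.63, 0.95) = 0.58
(x1 AND x2) OR (NOT x1 AND NOT x4) = min(1, a+b) on (0.29, 0.58) = 0.87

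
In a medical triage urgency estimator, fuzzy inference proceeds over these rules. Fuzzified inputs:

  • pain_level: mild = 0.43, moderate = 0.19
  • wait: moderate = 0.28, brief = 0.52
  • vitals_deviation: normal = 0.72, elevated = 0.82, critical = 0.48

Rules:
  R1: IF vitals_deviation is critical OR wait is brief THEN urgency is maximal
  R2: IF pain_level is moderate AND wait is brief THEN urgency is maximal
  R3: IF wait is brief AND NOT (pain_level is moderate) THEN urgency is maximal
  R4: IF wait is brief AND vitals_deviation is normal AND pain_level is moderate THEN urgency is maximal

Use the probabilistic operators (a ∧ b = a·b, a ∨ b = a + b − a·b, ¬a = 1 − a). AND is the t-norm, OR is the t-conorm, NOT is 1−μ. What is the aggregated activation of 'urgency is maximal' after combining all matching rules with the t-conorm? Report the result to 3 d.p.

0.879

R1: critical=0.48, brief=0.52; OR[a + b − a·b] → w = 0.7504
R2: moderate=0.19, brief=0.52; AND[a·b] → w = 0.0988
R3: brief=0.52, ¬moderate=1−0.19=0.81; AND[a·b] → w = 0.4212
R4: brief=0.52, normal=0.72, moderate=0.19; AND[a·b] → w = 0.0711
Rules with consequent 'maximal': {R1, R2, R3, R4} → strengths 0.7504, 0.0988, 0.4212, 0.0711
Aggregate via t-conorm [a + b − a·b]: 0.8791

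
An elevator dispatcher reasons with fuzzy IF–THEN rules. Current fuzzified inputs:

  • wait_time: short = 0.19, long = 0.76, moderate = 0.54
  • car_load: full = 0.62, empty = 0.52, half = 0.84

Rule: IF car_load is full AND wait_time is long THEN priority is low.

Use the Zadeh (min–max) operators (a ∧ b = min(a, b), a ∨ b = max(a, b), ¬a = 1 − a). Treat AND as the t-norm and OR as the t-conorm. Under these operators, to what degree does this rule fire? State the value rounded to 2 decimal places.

firing strength: full=0.62, long=0.76; AND[min(a, b)] → w = 0.62

0.62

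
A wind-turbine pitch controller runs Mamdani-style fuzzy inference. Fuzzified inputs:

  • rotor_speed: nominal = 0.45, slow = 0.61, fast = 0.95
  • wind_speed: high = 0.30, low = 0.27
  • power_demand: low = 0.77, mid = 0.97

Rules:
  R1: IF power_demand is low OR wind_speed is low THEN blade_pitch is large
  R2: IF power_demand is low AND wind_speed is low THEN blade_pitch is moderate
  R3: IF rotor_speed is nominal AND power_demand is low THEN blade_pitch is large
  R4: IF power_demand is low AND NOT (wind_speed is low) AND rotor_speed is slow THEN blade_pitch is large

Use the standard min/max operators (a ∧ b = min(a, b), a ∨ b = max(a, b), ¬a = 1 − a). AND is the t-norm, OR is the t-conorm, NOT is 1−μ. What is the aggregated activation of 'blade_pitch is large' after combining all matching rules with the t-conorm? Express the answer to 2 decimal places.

R1: low=0.77, low=0.27; OR[max(a, b)] → w = 0.77
R2: low=0.77, low=0.27; AND[min(a, b)] → w = 0.27
R3: nominal=0.45, low=0.77; AND[min(a, b)] → w = 0.45
R4: low=0.77, ¬low=1−0.27=0.73, slow=0.61; AND[min(a, b)] → w = 0.61
Rules with consequent 'large': {R1, R3, R4} → strengths 0.77, 0.45, 0.61
Aggregate via t-conorm [max(a, b)]: 0.77

0.77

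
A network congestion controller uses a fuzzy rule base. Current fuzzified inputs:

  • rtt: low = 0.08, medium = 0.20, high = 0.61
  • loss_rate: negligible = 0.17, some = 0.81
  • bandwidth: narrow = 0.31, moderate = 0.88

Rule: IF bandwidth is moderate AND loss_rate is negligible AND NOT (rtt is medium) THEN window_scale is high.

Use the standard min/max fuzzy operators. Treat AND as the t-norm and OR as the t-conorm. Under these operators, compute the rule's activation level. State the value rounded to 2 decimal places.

firing strength: moderate=0.88, negligible=0.17, ¬medium=1−0.20=0.80; AND[min(a, b)] → w = 0.17

0.17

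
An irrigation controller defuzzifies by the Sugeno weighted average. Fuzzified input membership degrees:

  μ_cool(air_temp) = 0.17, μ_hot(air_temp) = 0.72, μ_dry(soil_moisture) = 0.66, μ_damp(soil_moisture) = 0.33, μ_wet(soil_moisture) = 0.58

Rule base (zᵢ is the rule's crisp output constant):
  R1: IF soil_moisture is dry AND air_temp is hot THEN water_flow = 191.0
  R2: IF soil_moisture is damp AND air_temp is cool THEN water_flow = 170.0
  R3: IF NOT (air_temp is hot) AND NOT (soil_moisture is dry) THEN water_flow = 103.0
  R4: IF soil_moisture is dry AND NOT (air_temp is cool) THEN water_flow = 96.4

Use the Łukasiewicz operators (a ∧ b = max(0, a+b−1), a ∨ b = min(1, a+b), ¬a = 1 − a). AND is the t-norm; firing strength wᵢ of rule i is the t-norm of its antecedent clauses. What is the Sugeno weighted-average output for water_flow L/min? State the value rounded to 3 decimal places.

R1 (z=191.0): dry=0.66, hot=0.72; AND[max(0, a+b−1)] → w = 0.38
R2 (z=170.0): damp=0.33, cool=0.17; AND[max(0, a+b−1)] → w = 0.00
R3 (z=103.0): ¬hot=1−0.72=0.28, ¬dry=1−0.66=0.34; AND[max(0, a+b−1)] → w = 0.00
R4 (z=96.4): dry=0.66, ¬cool=1−0.17=0.83; AND[max(0, a+b−1)] → w = 0.49
Weighted average = (0.38·191.0 + 0.00·170.0 + 0.00·103.0 + 0.49·96.4) / (0.38 + 0.00 + 0.00 + 0.49)
  = 119.8160 / 0.8700 = 137.720

137.720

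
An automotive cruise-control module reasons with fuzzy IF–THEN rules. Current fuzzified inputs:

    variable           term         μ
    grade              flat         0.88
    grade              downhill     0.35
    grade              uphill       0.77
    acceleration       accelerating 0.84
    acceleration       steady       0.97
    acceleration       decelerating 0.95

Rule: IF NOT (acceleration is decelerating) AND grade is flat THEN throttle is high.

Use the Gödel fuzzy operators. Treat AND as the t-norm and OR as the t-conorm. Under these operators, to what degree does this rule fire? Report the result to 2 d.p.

0.05

firing strength: ¬decelerating=1−0.95=0.05, flat=0.88; AND[min(a, b)] → w = 0.05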